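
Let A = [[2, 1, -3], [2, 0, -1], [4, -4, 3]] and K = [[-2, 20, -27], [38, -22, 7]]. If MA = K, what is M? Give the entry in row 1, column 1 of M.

4

A is on the right of M, so right-multiply by A⁻¹: M = KA⁻¹.
det A = 6, so A⁻¹ = [[-2/3, 3/2, -1/6], [-5/3, 3, -2/3], [-4/3, 2, -1/3]].
M = KA⁻¹ = [[-2, 20, -27], [38, -22, 7]] · [[-2/3, 3/2, -1/6], [-5/3, 3, -2/3], [-4/3, 2, -1/3]] = [[4, 3, -4], [2, 5, 6]].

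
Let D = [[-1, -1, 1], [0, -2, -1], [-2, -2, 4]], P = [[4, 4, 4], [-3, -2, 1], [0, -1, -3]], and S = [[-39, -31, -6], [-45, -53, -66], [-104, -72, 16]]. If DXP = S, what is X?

X = D⁻¹SP⁻¹ (apply D⁻¹ on the left and P⁻¹ on the right).
D has determinant 4; D⁻¹ = [[-5/2, 1/2, 3/4], [1/2, -1/2, -1/4], [-1, 0, 1/2]].
P has determinant 4; P⁻¹ = [[7/4, 2, 3], [-9/4, -3, -4], [3/4, 1, 1]].
D⁻¹S = [[-3, -3, -6], [29, 29, 26], [-13, -5, 14]].
X = (D⁻¹S)P⁻¹ = [[-3, -3, -3], [5, -3, -3], [-1, 3, -5]].

X = [[-3, -3, -3], [5, -3, -3], [-1, 3, -5]]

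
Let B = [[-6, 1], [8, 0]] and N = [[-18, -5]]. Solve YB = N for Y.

Since B sits to the right of Y, Y = NB⁻¹.
det B = -8, so B⁻¹ = [[0, 1/8], [1, 3/4]].
Y = NB⁻¹ = [[-18, -5]] · [[0, 1/8], [1, 3/4]] = [[-5, -6]].

Y = [[-5, -6]]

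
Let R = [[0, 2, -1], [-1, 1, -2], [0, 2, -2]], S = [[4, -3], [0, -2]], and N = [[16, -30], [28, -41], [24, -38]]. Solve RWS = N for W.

W = R⁻¹NS⁻¹ (apply R⁻¹ on the left and S⁻¹ on the right).
R has determinant -2; R⁻¹ = [[-1, -1, 3/2], [1, 0, -1/2], [1, 0, -1]].
det S = -8; the adjugate gives S⁻¹ = [[1/4, -3/8], [0, -1/2]].
R⁻¹N = [[-8, 14], [4, -11], [-8, 8]].
W = (R⁻¹N)S⁻¹ = [[-2, -4], [1, 4], [-2, -1]].

W = [[-2, -4], [1, 4], [-2, -1]]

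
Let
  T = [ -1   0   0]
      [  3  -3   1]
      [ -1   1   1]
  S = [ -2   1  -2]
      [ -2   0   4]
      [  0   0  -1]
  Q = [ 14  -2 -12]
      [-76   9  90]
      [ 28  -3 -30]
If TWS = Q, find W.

W = T⁻¹QS⁻¹ (apply T⁻¹ on the left and S⁻¹ on the right).
T has determinant 4; T⁻¹ = [[-1, 0, 0], [-1, -1/4, 1/4], [0, 1/4, 3/4]].
det S = -2; the adjugate gives S⁻¹ = [[0, -1/2, -2], [1, -1, -6], [0, 0, -1]].
T⁻¹Q = [[-14, 2, 12], [12, -1, -18], [2, 0, 0]].
W = (T⁻¹Q)S⁻¹ = [[2, 5, 4], [-1, -5, 0], [0, -1, -4]].

W = [[2, 5, 4], [-1, -5, 0], [0, -1, -4]]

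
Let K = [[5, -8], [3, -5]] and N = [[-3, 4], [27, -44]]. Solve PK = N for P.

P = [[-3, 4], [3, 4]]

Since K sits to the right of P, P = NK⁻¹.
det K = -1; the adjugate gives K⁻¹ = [[5, -8], [3, -5]].
P = NK⁻¹ = [[-3, 4], [27, -44]] · [[5, -8], [3, -5]] = [[-3, 4], [3, 4]].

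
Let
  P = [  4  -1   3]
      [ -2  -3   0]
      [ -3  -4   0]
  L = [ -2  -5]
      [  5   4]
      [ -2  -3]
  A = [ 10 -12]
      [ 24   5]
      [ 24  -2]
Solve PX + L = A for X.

PX = A − L = [[12, -7], [19, 1], [26, 1]].
Since P multiplies X on the left, X = P⁻¹(A − L).
det P = -3; the adjugate gives P⁻¹ = [[0, 4, -3], [0, -3, 2], [1/3, -19/3, 14/3]].
X = P⁻¹(A − L) = [[-2, 1], [-5, -1], [5, -4]].

X = [[-2, 1], [-5, -1], [5, -4]]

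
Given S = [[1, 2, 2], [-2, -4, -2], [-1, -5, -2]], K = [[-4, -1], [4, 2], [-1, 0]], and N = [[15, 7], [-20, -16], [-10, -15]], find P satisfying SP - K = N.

SP = N + K = [[11, 6], [-16, -14], [-11, -15]].
Left-multiplying both sides by S⁻¹ gives P = S⁻¹(N + K).
det S = 6, so S⁻¹ = [[-1/3, -1, 2/3], [-1/3, 0, -1/3], [1, 1/2, 0]].
P = S⁻¹(N + K) = [[5, 2], [0, 3], [3, -1]].

P = [[5, 2], [0, 3], [3, -1]]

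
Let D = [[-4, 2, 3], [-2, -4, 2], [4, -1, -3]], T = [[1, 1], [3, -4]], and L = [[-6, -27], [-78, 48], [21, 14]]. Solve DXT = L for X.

X = [[3, 2], [3, 4], [-3, 1]]

Left-multiply by D⁻¹ and right-multiply by T⁻¹: X = D⁻¹LT⁻¹.
D has determinant 2; D⁻¹ = [[7, 3/2, 8], [1, 0, 1], [9, 2, 10]].
det T = -7; the adjugate gives T⁻¹ = [[4/7, 1/7], [3/7, -1/7]].
D⁻¹L = [[9, -5], [15, -13], [0, -7]].
X = (D⁻¹L)T⁻¹ = [[3, 2], [3, 4], [-3, 1]].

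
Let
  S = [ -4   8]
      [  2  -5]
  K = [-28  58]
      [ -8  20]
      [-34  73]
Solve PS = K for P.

P = [[6, -2], [0, -4], [6, -5]]

Right-multiplying both sides by S⁻¹ gives P = KS⁻¹.
S has determinant 4; S⁻¹ = [[-5/4, -2], [-1/2, -1]].
P = KS⁻¹ = [[-28, 58], [-8, 20], [-34, 73]] · [[-5/4, -2], [-1/2, -1]] = [[6, -2], [0, -4], [6, -5]].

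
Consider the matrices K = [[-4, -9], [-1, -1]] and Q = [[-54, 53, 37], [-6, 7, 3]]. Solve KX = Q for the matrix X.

K is on the left of X, so left-multiply by K⁻¹: X = K⁻¹Q.
K has determinant -5; K⁻¹ = [[1/5, -9/5], [-1/5, 4/5]].
X = K⁻¹Q = [[1/5, -9/5], [-1/5, 4/5]] · [[-54, 53, 37], [-6, 7, 3]] = [[0, -2, 2], [6, -5, -5]].

X = [[0, -2, 2], [6, -5, -5]]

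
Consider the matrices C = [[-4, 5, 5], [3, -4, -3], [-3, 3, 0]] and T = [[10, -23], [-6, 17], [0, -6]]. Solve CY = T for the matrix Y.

Y = [[0, -3], [0, -5], [2, -2]]

Left-multiplying both sides by C⁻¹ gives Y = C⁻¹T.
det C = -6, so C⁻¹ = [[-3/2, -5/2, -5/6], [-3/2, -5/2, -1/2], [1/2, 1/2, -1/6]].
Y = C⁻¹T = [[-3/2, -5/2, -5/6], [-3/2, -5/2, -1/2], [1/2, 1/2, -1/6]] · [[10, -23], [-6, 17], [0, -6]] = [[0, -3], [0, -5], [2, -2]].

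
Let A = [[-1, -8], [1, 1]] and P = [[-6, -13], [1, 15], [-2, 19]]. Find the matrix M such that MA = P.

A is on the right of M, so right-multiply by A⁻¹: M = PA⁻¹.
A has determinant 7; A⁻¹ = [[1/7, 8/7], [-1/7, -1/7]].
M = PA⁻¹ = [[-6, -13], [1, 15], [-2, 19]] · [[1/7, 8/7], [-1/7, -1/7]] = [[1, -5], [-2, -1], [-3, -5]].

M = [[1, -5], [-2, -1], [-3, -5]]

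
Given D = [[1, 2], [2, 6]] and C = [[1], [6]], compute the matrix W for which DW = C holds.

D is on the left of W, so left-multiply by D⁻¹: W = D⁻¹C.
D has determinant 2; D⁻¹ = [[3, -1], [-1, 1/2]].
W = D⁻¹C = [[3, -1], [-1, 1/2]] · [[1], [6]] = [[-3], [2]].

W = [[-3], [2]]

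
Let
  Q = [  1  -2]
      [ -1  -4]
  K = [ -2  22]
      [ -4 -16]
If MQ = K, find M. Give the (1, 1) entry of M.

Since Q sits to the right of M, M = KQ⁻¹.
det Q = -6, so Q⁻¹ = [[2/3, -1/3], [-1/6, -1/6]].
M = KQ⁻¹ = [[-2, 22], [-4, -16]] · [[2/3, -1/3], [-1/6, -1/6]] = [[-5, -3], [0, 4]].

-5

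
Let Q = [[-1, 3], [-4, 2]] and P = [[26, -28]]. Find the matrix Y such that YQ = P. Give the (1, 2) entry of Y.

Q is on the right of Y, so right-multiply by Q⁻¹: Y = PQ⁻¹.
Q has determinant 10; Q⁻¹ = [[1/5, -3/10], [2/5, -1/10]].
Y = PQ⁻¹ = [[26, -28]] · [[1/5, -3/10], [2/5, -1/10]] = [[-6, -5]].

-5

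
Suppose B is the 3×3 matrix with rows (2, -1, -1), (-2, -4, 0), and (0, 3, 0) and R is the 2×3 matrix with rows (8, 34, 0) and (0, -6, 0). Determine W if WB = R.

W = [[0, -4, 6], [0, 0, -2]]

Right-multiplying both sides by B⁻¹ gives W = RB⁻¹.
B has determinant 6; B⁻¹ = [[0, -1/2, -2/3], [0, 0, 1/3], [-1, -1, -5/3]].
W = RB⁻¹ = [[8, 34, 0], [0, -6, 0]] · [[0, -1/2, -2/3], [0, 0, 1/3], [-1, -1, -5/3]] = [[0, -4, 6], [0, 0, -2]].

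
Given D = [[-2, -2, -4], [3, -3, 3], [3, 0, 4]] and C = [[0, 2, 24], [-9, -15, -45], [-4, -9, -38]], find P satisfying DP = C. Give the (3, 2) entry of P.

Left-multiplying both sides by D⁻¹ gives P = D⁻¹C.
det D = -6; the adjugate gives D⁻¹ = [[2, -4/3, 3], [1/2, -2/3, 1], [-3/2, 1, -2]].
P = D⁻¹C = [[2, -4/3, 3], [1/2, -2/3, 1], [-3/2, 1, -2]] · [[0, 2, 24], [-9, -15, -45], [-4, -9, -38]] = [[0, -3, -6], [2, 2, 4], [-1, 0, -5]].

0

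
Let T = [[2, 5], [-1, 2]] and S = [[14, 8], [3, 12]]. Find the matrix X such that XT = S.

Since T sits to the right of X, X = ST⁻¹.
T has determinant 9; T⁻¹ = [[2/9, -5/9], [1/9, 2/9]].
X = ST⁻¹ = [[14, 8], [3, 12]] · [[2/9, -5/9], [1/9, 2/9]] = [[4, -6], [2, 1]].

X = [[4, -6], [2, 1]]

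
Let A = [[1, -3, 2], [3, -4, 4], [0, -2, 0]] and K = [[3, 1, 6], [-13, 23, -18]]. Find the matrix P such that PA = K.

A is on the right of P, so right-multiply by A⁻¹: P = KA⁻¹.
A has determinant -4; A⁻¹ = [[-2, 1, 1], [0, 0, -1/2], [3/2, -1/2, -5/4]].
P = KA⁻¹ = [[3, 1, 6], [-13, 23, -18]] · [[-2, 1, 1], [0, 0, -1/2], [3/2, -1/2, -5/4]] = [[3, 0, -5], [-1, -4, -2]].

P = [[3, 0, -5], [-1, -4, -2]]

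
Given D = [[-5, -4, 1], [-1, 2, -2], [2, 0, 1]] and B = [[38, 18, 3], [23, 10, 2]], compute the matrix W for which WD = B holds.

W = [[-5, -1, 6], [-4, -3, 0]]

Since D sits to the right of W, W = BD⁻¹.
det D = -2, so D⁻¹ = [[-1, -2, -3], [3/2, 7/2, 11/2], [2, 4, 7]].
W = BD⁻¹ = [[38, 18, 3], [23, 10, 2]] · [[-1, -2, -3], [3/2, 7/2, 11/2], [2, 4, 7]] = [[-5, -1, 6], [-4, -3, 0]].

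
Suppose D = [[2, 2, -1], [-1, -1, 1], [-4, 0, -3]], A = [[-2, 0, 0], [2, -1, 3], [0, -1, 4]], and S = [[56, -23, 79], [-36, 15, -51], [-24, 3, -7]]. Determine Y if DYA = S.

Y = [[-4, 5, 1], [-2, -1, 3], [3, -5, -2]]

Isolating Y: multiply by D⁻¹ from the left and A⁻¹ from the right, so Y = D⁻¹SA⁻¹.
det D = -4; the adjugate gives D⁻¹ = [[-3/4, -3/2, -1/4], [7/4, 5/2, 1/4], [1, 2, 0]].
det A = 2; the adjugate gives A⁻¹ = [[-1/2, 0, 0], [-4, -4, 3], [-1, -1, 1]].
D⁻¹S = [[18, -6, 19], [2, -2, 9], [-16, 7, -23]].
Y = (D⁻¹S)A⁻¹ = [[-4, 5, 1], [-2, -1, 3], [3, -5, -2]].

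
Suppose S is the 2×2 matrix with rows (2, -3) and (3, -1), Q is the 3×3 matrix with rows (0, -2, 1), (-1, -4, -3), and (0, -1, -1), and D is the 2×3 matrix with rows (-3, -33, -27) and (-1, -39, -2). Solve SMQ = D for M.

Left-multiply by S⁻¹ and right-multiply by Q⁻¹: M = S⁻¹DQ⁻¹.
det S = 7, so S⁻¹ = [[-1/7, 3/7], [-3/7, 2/7]].
det Q = 3; the adjugate gives Q⁻¹ = [[1/3, -1, 10/3], [-1/3, 0, -1/3], [1/3, 0, -2/3]].
S⁻¹D = [[0, -12, 3], [1, 3, 11]].
M = (S⁻¹D)Q⁻¹ = [[5, 0, 2], [3, -1, -5]].

M = [[5, 0, 2], [3, -1, -5]]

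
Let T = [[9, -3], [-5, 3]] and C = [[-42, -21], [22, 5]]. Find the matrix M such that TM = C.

T is on the left of M, so left-multiply by T⁻¹: M = T⁻¹C.
T has determinant 12; T⁻¹ = [[1/4, 1/4], [5/12, 3/4]].
M = T⁻¹C = [[1/4, 1/4], [5/12, 3/4]] · [[-42, -21], [22, 5]] = [[-5, -4], [-1, -5]].

M = [[-5, -4], [-1, -5]]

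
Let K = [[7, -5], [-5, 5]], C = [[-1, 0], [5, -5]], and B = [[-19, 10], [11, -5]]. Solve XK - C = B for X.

XK = B + C = [[-20, 10], [16, -10]].
Right-multiplying both sides by K⁻¹ gives X = (B + C)K⁻¹.
det K = 10; the adjugate gives K⁻¹ = [[1/2, 1/2], [1/2, 7/10]].
X = (B + C)K⁻¹ = [[-5, -3], [3, 1]].

X = [[-5, -3], [3, 1]]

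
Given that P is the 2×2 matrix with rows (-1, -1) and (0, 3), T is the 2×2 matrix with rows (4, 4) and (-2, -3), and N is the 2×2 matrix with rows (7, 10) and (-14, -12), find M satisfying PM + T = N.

M = [[1, -3], [-4, -3]]

PM = N − T = [[3, 6], [-12, -9]].
P is on the left of M, so left-multiply by P⁻¹: M = P⁻¹(N − T).
det P = -3, so P⁻¹ = [[-1, -1/3], [0, 1/3]].
M = P⁻¹(N − T) = [[1, -3], [-4, -3]].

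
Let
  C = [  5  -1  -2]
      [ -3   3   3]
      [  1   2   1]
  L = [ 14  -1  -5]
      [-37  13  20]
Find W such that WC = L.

W = [[1, -2, 3], [-3, 6, -4]]

Since C sits to the right of W, W = LC⁻¹.
C has determinant -3; C⁻¹ = [[1, 1, -1], [-2, -7/3, 3], [3, 11/3, -4]].
W = LC⁻¹ = [[14, -1, -5], [-37, 13, 20]] · [[1, 1, -1], [-2, -7/3, 3], [3, 11/3, -4]] = [[1, -2, 3], [-3, 6, -4]].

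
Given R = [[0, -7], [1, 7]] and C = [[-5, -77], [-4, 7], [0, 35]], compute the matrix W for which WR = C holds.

W = [[6, -5], [-5, -4], [-5, 0]]

Right-multiplying both sides by R⁻¹ gives W = CR⁻¹.
det R = 7; the adjugate gives R⁻¹ = [[1, 1], [-1/7, 0]].
W = CR⁻¹ = [[-5, -77], [-4, 7], [0, 35]] · [[1, 1], [-1/7, 0]] = [[6, -5], [-5, -4], [-5, 0]].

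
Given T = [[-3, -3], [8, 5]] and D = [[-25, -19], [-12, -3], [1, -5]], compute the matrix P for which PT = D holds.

Right-multiplying both sides by T⁻¹ gives P = DT⁻¹.
T has determinant 9; T⁻¹ = [[5/9, 1/3], [-8/9, -1/3]].
P = DT⁻¹ = [[-25, -19], [-12, -3], [1, -5]] · [[5/9, 1/3], [-8/9, -1/3]] = [[3, -2], [-4, -3], [5, 2]].

P = [[3, -2], [-4, -3], [5, 2]]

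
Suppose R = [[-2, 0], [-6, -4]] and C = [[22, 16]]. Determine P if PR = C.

Right-multiplying both sides by R⁻¹ gives P = CR⁻¹.
R has determinant 8; R⁻¹ = [[-1/2, 0], [3/4, -1/4]].
P = CR⁻¹ = [[22, 16]] · [[-1/2, 0], [3/4, -1/4]] = [[1, -4]].

P = [[1, -4]]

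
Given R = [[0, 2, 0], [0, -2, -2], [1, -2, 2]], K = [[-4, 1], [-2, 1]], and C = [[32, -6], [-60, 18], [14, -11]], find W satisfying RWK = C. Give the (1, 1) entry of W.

-4

W = R⁻¹CK⁻¹ (apply R⁻¹ on the left and K⁻¹ on the right).
det R = -4; the adjugate gives R⁻¹ = [[2, 1, 1], [1/2, 0, 0], [-1/2, -1/2, 0]].
det K = -2, so K⁻¹ = [[-1/2, 1/2], [-1, 2]].
R⁻¹C = [[18, -5], [16, -3], [14, -6]].
W = (R⁻¹C)K⁻¹ = [[-4, -1], [-5, 2], [-1, -5]].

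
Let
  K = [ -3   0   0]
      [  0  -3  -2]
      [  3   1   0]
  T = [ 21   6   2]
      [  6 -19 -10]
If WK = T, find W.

Right-multiplying both sides by K⁻¹ gives W = TK⁻¹.
det K = -6; the adjugate gives K⁻¹ = [[-1/3, 0, 0], [1, 0, 1], [-3/2, -1/2, -3/2]].
W = TK⁻¹ = [[21, 6, 2], [6, -19, -10]] · [[-1/3, 0, 0], [1, 0, 1], [-3/2, -1/2, -3/2]] = [[-4, -1, 3], [-6, 5, -4]].

W = [[-4, -1, 3], [-6, 5, -4]]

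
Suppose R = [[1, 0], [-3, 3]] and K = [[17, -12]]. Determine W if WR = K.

Since R sits to the right of W, W = KR⁻¹.
det R = 3, so R⁻¹ = [[1, 0], [1, 1/3]].
W = KR⁻¹ = [[17, -12]] · [[1, 0], [1, 1/3]] = [[5, -4]].

W = [[5, -4]]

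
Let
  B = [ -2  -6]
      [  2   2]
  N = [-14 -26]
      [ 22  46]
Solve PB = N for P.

P = [[3, -4], [-6, 5]]

B is on the right of P, so right-multiply by B⁻¹: P = NB⁻¹.
B has determinant 8; B⁻¹ = [[1/4, 3/4], [-1/4, -1/4]].
P = NB⁻¹ = [[-14, -26], [22, 46]] · [[1/4, 3/4], [-1/4, -1/4]] = [[3, -4], [-6, 5]].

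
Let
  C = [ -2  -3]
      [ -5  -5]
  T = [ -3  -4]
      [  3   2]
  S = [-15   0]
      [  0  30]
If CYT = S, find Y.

Y = [[4, -1], [-1, 4]]

Y = C⁻¹ST⁻¹ (apply C⁻¹ on the left and T⁻¹ on the right).
det C = -5, so C⁻¹ = [[1, -3/5], [-1, 2/5]].
det T = 6, so T⁻¹ = [[1/3, 2/3], [-1/2, -1/2]].
C⁻¹S = [[-15, -18], [15, 12]].
Y = (C⁻¹S)T⁻¹ = [[4, -1], [-1, 4]].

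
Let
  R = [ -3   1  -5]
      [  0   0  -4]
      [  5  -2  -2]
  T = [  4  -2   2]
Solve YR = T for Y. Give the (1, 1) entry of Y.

2

R is on the right of Y, so right-multiply by R⁻¹: Y = TR⁻¹.
det R = 4, so R⁻¹ = [[-2, 3, -1], [-5, 31/4, -3], [0, -1/4, 0]].
Y = TR⁻¹ = [[4, -2, 2]] · [[-2, 3, -1], [-5, 31/4, -3], [0, -1/4, 0]] = [[2, -4, 2]].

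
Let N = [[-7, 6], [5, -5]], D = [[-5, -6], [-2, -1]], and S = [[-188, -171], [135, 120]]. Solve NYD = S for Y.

Isolating Y: multiply by N⁻¹ from the left and D⁻¹ from the right, so Y = N⁻¹SD⁻¹.
det N = 5, so N⁻¹ = [[-1, -6/5], [-1, -7/5]].
D has determinant -7; D⁻¹ = [[1/7, -6/7], [-2/7, 5/7]].
N⁻¹S = [[26, 27], [-1, 3]].
Y = (N⁻¹S)D⁻¹ = [[-4, -3], [-1, 3]].

Y = [[-4, -3], [-1, 3]]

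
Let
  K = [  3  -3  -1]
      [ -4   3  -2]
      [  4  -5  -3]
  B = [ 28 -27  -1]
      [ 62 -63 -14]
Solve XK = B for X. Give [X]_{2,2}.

-5

K is on the right of X, so right-multiply by K⁻¹: X = BK⁻¹.
det K = -5; the adjugate gives K⁻¹ = [[19/5, 4/5, -9/5], [4, 1, -2], [-8/5, -3/5, 3/5]].
X = BK⁻¹ = [[28, -27, -1], [62, -63, -14]] · [[19/5, 4/5, -9/5], [4, 1, -2], [-8/5, -3/5, 3/5]] = [[0, -4, 3], [6, -5, 6]].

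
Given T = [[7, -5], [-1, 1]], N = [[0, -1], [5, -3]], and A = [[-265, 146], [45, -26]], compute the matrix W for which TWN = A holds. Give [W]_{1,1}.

W = T⁻¹AN⁻¹ (apply T⁻¹ on the left and N⁻¹ on the right).
T has determinant 2; T⁻¹ = [[1/2, 5/2], [1/2, 7/2]].
N has determinant 5; N⁻¹ = [[-3/5, 1/5], [-1, 0]].
T⁻¹A = [[-20, 8], [25, -18]].
W = (T⁻¹A)N⁻¹ = [[4, -4], [3, 5]].

4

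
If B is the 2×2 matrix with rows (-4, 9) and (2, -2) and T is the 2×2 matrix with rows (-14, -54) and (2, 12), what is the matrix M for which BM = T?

M = [[-1, 0], [-2, -6]]

Left-multiplying both sides by B⁻¹ gives M = B⁻¹T.
det B = -10, so B⁻¹ = [[1/5, 9/10], [1/5, 2/5]].
M = B⁻¹T = [[1/5, 9/10], [1/5, 2/5]] · [[-14, -54], [2, 12]] = [[-1, 0], [-2, -6]].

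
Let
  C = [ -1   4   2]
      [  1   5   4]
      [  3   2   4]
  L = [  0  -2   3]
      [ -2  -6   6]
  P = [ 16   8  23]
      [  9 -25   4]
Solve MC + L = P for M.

MC = P − L = [[16, 10, 20], [11, -19, -2]].
Since C sits to the right of M, M = (P − L)C⁻¹.
det C = -6; the adjugate gives C⁻¹ = [[-2, 2, -1], [-4/3, 5/3, -1], [13/6, -7/3, 3/2]].
M = (P − L)C⁻¹ = [[-2, 2, 4], [-1, -5, 5]].

M = [[-2, 2, 4], [-1, -5, 5]]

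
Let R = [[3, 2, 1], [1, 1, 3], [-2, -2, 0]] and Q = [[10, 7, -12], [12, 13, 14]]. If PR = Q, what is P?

Right-multiplying both sides by R⁻¹ gives P = QR⁻¹.
det R = 6; the adjugate gives R⁻¹ = [[1, -1/3, 5/6], [-1, 1/3, -4/3], [0, 1/3, 1/6]].
P = QR⁻¹ = [[10, 7, -12], [12, 13, 14]] · [[1, -1/3, 5/6], [-1, 1/3, -4/3], [0, 1/3, 1/6]] = [[3, -5, -3], [-1, 5, -5]].

P = [[3, -5, -3], [-1, 5, -5]]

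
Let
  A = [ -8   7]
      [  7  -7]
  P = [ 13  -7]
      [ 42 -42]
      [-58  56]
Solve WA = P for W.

W = [[-6, -5], [0, 6], [2, -6]]

Right-multiplying both sides by A⁻¹ gives W = PA⁻¹.
det A = 7, so A⁻¹ = [[-1, -1], [-1, -8/7]].
W = PA⁻¹ = [[13, -7], [42, -42], [-58, 56]] · [[-1, -1], [-1, -8/7]] = [[-6, -5], [0, 6], [2, -6]].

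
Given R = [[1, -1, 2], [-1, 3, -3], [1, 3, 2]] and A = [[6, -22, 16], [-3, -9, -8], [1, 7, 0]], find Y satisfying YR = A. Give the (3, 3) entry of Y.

Right-multiplying both sides by R⁻¹ gives Y = AR⁻¹.
det R = 4, so R⁻¹ = [[15/4, 2, -3/4], [-1/4, 0, 1/4], [-3/2, -1, 1/2]].
Y = AR⁻¹ = [[6, -22, 16], [-3, -9, -8], [1, 7, 0]] · [[15/4, 2, -3/4], [-1/4, 0, 1/4], [-3/2, -1, 1/2]] = [[4, -4, -2], [3, 2, -4], [2, 2, 1]].

1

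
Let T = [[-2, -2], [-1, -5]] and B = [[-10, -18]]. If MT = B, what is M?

M = [[4, 2]]

Right-multiplying both sides by T⁻¹ gives M = BT⁻¹.
T has determinant 8; T⁻¹ = [[-5/8, 1/4], [1/8, -1/4]].
M = BT⁻¹ = [[-10, -18]] · [[-5/8, 1/4], [1/8, -1/4]] = [[4, 2]].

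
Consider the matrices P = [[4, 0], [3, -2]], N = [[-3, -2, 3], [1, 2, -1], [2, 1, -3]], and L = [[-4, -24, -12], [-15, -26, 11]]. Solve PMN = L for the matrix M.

Left-multiply by P⁻¹ and right-multiply by N⁻¹: M = P⁻¹LN⁻¹.
P has determinant -8; P⁻¹ = [[1/4, 0], [3/8, -1/2]].
det N = 4, so N⁻¹ = [[-5/4, -3/4, -1], [1/4, 3/4, 0], [-3/4, -1/4, -1]].
P⁻¹L = [[-1, -6, -3], [6, 4, -10]].
M = (P⁻¹L)N⁻¹ = [[2, -3, 4], [1, 1, 4]].

M = [[2, -3, 4], [1, 1, 4]]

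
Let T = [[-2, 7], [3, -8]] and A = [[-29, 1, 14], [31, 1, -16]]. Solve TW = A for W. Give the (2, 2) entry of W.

Left-multiplying both sides by T⁻¹ gives W = T⁻¹A.
det T = -5; the adjugate gives T⁻¹ = [[8/5, 7/5], [3/5, 2/5]].
W = T⁻¹A = [[8/5, 7/5], [3/5, 2/5]] · [[-29, 1, 14], [31, 1, -16]] = [[-3, 3, 0], [-5, 1, 2]].

1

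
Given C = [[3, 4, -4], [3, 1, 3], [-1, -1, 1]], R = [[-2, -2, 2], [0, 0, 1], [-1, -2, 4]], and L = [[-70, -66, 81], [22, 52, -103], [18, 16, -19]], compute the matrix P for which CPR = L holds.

P = C⁻¹LR⁻¹ (apply C⁻¹ on the left and R⁻¹ on the right).
C has determinant -4; C⁻¹ = [[-1, 0, -4], [3/2, 1/4, 21/4], [1/2, 1/4, 9/4]].
det R = -2; the adjugate gives R⁻¹ = [[-1, -2, 1], [1/2, 3, -1], [0, 1, 0]].
C⁻¹L = [[-2, 2, -5], [-5, -2, -4], [11, 16, -28]].
P = (C⁻¹L)R⁻¹ = [[3, 5, -4], [4, 0, -3], [-3, -2, -5]].

P = [[3, 5, -4], [4, 0, -3], [-3, -2, -5]]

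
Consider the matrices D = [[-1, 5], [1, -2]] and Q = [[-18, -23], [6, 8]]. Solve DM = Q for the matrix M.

Left-multiplying both sides by D⁻¹ gives M = D⁻¹Q.
det D = -3; the adjugate gives D⁻¹ = [[2/3, 5/3], [1/3, 1/3]].
M = D⁻¹Q = [[2/3, 5/3], [1/3, 1/3]] · [[-18, -23], [6, 8]] = [[-2, -2], [-4, -5]].

M = [[-2, -2], [-4, -5]]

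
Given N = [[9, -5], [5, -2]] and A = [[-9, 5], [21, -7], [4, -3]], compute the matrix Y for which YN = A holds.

N is on the right of Y, so right-multiply by N⁻¹: Y = AN⁻¹.
det N = 7; the adjugate gives N⁻¹ = [[-2/7, 5/7], [-5/7, 9/7]].
Y = AN⁻¹ = [[-9, 5], [21, -7], [4, -3]] · [[-2/7, 5/7], [-5/7, 9/7]] = [[-1, 0], [-1, 6], [1, -1]].

Y = [[-1, 0], [-1, 6], [1, -1]]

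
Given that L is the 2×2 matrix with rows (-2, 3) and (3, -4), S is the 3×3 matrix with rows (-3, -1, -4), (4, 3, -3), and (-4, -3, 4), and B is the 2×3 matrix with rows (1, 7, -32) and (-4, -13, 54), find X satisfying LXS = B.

X = [[-4, -2, 3], [-1, 0, 2]]

Left-multiply by L⁻¹ and right-multiply by S⁻¹: X = L⁻¹BS⁻¹.
det L = -1, so L⁻¹ = [[4, 3], [3, 2]].
det S = -5, so S⁻¹ = [[-3/5, -16/5, -3], [4/5, 28/5, 5], [0, 1, 1]].
L⁻¹B = [[-8, -11, 34], [-5, -5, 12]].
X = (L⁻¹B)S⁻¹ = [[-4, -2, 3], [-1, 0, 2]].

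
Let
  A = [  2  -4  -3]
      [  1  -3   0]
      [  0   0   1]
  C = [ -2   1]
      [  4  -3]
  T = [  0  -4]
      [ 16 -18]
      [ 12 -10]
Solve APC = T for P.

Left-multiply by A⁻¹ and right-multiply by C⁻¹: P = A⁻¹TC⁻¹.
A has determinant -2; A⁻¹ = [[3/2, -2, 9/2], [1/2, -1, 3/2], [0, 0, 1]].
det C = 2, so C⁻¹ = [[-3/2, -1/2], [-2, -1]].
A⁻¹T = [[22, -15], [2, 1], [12, -10]].
P = (A⁻¹T)C⁻¹ = [[-3, 4], [-5, -2], [2, 4]].

P = [[-3, 4], [-5, -2], [2, 4]]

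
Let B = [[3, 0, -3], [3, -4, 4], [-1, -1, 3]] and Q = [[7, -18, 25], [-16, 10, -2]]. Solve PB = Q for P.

B is on the right of P, so right-multiply by B⁻¹: P = QB⁻¹.
det B = -3; the adjugate gives B⁻¹ = [[8/3, -1, 4], [13/3, -2, 7], [7/3, -1, 4]].
P = QB⁻¹ = [[7, -18, 25], [-16, 10, -2]] · [[8/3, -1, 4], [13/3, -2, 7], [7/3, -1, 4]] = [[-1, 4, 2], [-4, -2, -2]].

P = [[-1, 4, 2], [-4, -2, -2]]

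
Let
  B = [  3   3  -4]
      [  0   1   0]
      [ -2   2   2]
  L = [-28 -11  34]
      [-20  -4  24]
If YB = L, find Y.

Y = [[-6, -3, 5], [-4, 0, 4]]

Right-multiplying both sides by B⁻¹ gives Y = LB⁻¹.
B has determinant -2; B⁻¹ = [[-1, 7, -2], [0, 1, 0], [-1, 6, -3/2]].
Y = LB⁻¹ = [[-28, -11, 34], [-20, -4, 24]] · [[-1, 7, -2], [0, 1, 0], [-1, 6, -3/2]] = [[-6, -3, 5], [-4, 0, 4]].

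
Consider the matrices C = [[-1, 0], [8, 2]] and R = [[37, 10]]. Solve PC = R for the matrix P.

C is on the right of P, so right-multiply by C⁻¹: P = RC⁻¹.
det C = -2, so C⁻¹ = [[-1, 0], [4, 1/2]].
P = RC⁻¹ = [[37, 10]] · [[-1, 0], [4, 1/2]] = [[3, 5]].

P = [[3, 5]]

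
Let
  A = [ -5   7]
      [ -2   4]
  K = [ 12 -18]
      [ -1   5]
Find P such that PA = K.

A is on the right of P, so right-multiply by A⁻¹: P = KA⁻¹.
det A = -6; the adjugate gives A⁻¹ = [[-2/3, 7/6], [-1/3, 5/6]].
P = KA⁻¹ = [[12, -18], [-1, 5]] · [[-2/3, 7/6], [-1/3, 5/6]] = [[-2, -1], [-1, 3]].

P = [[-2, -1], [-1, 3]]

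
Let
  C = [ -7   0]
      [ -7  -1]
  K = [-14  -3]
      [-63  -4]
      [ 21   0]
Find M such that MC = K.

Since C sits to the right of M, M = KC⁻¹.
det C = 7, so C⁻¹ = [[-1/7, 0], [1, -1]].
M = KC⁻¹ = [[-14, -3], [-63, -4], [21, 0]] · [[-1/7, 0], [1, -1]] = [[-1, 3], [5, 4], [-3, 0]].

M = [[-1, 3], [5, 4], [-3, 0]]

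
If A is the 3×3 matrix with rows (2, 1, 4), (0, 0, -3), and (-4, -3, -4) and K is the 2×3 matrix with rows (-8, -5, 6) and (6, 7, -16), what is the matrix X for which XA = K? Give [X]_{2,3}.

A is on the right of X, so right-multiply by A⁻¹: X = KA⁻¹.
A has determinant -6; A⁻¹ = [[3/2, 4/3, 1/2], [-2, -4/3, -1], [0, -1/3, 0]].
X = KA⁻¹ = [[-8, -5, 6], [6, 7, -16]] · [[3/2, 4/3, 1/2], [-2, -4/3, -1], [0, -1/3, 0]] = [[-2, -6, 1], [-5, 4, -4]].

-4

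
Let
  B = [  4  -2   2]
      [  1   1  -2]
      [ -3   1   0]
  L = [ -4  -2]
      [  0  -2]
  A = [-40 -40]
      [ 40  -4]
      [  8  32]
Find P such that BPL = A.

P = B⁻¹AL⁻¹ (apply B⁻¹ on the left and L⁻¹ on the right).
det B = 4, so B⁻¹ = [[1/2, 1/2, 1/2], [3/2, 3/2, 5/2], [1, 1/2, 3/2]].
det L = 8, so L⁻¹ = [[-1/4, 1/4], [0, -1/2]].
B⁻¹A = [[4, -6], [20, 14], [-8, 6]].
P = (B⁻¹A)L⁻¹ = [[-1, 4], [-5, -2], [2, -5]].

P = [[-1, 4], [-5, -2], [2, -5]]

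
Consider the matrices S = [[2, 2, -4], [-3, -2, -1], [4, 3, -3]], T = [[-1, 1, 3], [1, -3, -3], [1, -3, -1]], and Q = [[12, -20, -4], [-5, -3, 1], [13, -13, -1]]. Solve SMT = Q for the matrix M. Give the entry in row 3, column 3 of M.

Isolating M: multiply by S⁻¹ from the left and T⁻¹ from the right, so M = S⁻¹QT⁻¹.
S has determinant -4; S⁻¹ = [[-9/4, 3/2, 5/2], [13/4, -5/2, -7/2], [1/4, -1/2, -1/2]].
T has determinant 4; T⁻¹ = [[-3/2, -2, 3/2], [-1/2, -1/2, 0], [0, -1/2, 1/2]].
S⁻¹Q = [[-2, 8, 8], [6, -12, -12], [-1, 3, -1]].
M = (S⁻¹Q)T⁻¹ = [[-1, -4, 1], [-3, 0, 3], [0, 1, -2]].

-2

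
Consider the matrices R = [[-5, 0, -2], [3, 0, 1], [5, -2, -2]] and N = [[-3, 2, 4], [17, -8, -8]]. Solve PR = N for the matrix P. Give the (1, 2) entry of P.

-6

R is on the right of P, so right-multiply by R⁻¹: P = NR⁻¹.
det R = 2; the adjugate gives R⁻¹ = [[1, 2, 0], [11/2, 10, -1/2], [-3, -5, 0]].
P = NR⁻¹ = [[-3, 2, 4], [17, -8, -8]] · [[1, 2, 0], [11/2, 10, -1/2], [-3, -5, 0]] = [[-4, -6, -1], [-3, -6, 4]].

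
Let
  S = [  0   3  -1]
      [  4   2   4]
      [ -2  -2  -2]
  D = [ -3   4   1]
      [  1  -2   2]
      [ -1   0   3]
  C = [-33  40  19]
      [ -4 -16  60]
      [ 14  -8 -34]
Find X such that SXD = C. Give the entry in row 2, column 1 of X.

4

X = S⁻¹CD⁻¹ (apply S⁻¹ on the left and D⁻¹ on the right).
S has determinant 4; S⁻¹ = [[1, 2, 7/2], [0, -1/2, -1], [-1, -3/2, -3]].
det D = -4, so D⁻¹ = [[3/2, 3, -5/2], [5/4, 2, -7/4], [1/2, 1, -1/2]].
S⁻¹C = [[8, -20, 20], [-12, 16, 4], [-3, 8, -7]].
X = (S⁻¹C)D⁻¹ = [[-3, 4, 5], [4, 0, 0], [2, 0, -3]].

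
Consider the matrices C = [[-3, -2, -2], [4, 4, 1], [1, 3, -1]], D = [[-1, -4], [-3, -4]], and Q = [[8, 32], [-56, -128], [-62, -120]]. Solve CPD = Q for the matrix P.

P = [[4, 0], [2, 4], [-4, -4]]

Isolating P: multiply by C⁻¹ from the left and D⁻¹ from the right, so P = C⁻¹QD⁻¹.
C has determinant -5; C⁻¹ = [[7/5, 8/5, -6/5], [-1, -1, 1], [-8/5, -7/5, 4/5]].
det D = -8, so D⁻¹ = [[1/2, -1/2], [-3/8, 1/8]].
C⁻¹Q = [[-4, -16], [-14, -24], [16, 32]].
P = (C⁻¹Q)D⁻¹ = [[4, 0], [2, 4], [-4, -4]].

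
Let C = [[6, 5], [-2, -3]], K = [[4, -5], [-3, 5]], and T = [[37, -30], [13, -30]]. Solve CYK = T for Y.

Y = C⁻¹TK⁻¹ (apply C⁻¹ on the left and K⁻¹ on the right).
det C = -8, so C⁻¹ = [[3/8, 5/8], [-1/4, -3/4]].
K has determinant 5; K⁻¹ = [[1, 1], [3/5, 4/5]].
C⁻¹T = [[22, -30], [-19, 30]].
Y = (C⁻¹T)K⁻¹ = [[4, -2], [-1, 5]].

Y = [[4, -2], [-1, 5]]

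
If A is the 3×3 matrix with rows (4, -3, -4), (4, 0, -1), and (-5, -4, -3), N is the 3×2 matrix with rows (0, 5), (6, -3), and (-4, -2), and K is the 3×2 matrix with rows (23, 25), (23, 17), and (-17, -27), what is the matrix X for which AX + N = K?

X = [[4, 5], [-1, 0], [-1, 0]]

AX = K − N = [[23, 20], [17, 20], [-13, -25]].
Since A multiplies X on the left, X = A⁻¹(K − N).
A has determinant -3; A⁻¹ = [[4/3, -7/3, -1], [-17/3, 32/3, 4], [16/3, -31/3, -4]].
X = A⁻¹(K − N) = [[4, 5], [-1, 0], [-1, 0]].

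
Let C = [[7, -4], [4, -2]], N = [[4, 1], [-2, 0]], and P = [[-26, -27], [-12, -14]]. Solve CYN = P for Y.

Y = [[-1, -3], [5, 5]]

Y = C⁻¹PN⁻¹ (apply C⁻¹ on the left and N⁻¹ on the right).
det C = 2; the adjugate gives C⁻¹ = [[-1, 2], [-2, 7/2]].
N has determinant 2; N⁻¹ = [[0, -1/2], [1, 2]].
C⁻¹P = [[2, -1], [10, 5]].
Y = (C⁻¹P)N⁻¹ = [[-1, -3], [5, 5]].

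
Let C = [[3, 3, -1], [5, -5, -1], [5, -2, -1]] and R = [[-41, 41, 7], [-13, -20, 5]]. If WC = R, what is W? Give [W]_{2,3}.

C is on the right of W, so right-multiply by C⁻¹: W = RC⁻¹.
C has determinant -6; C⁻¹ = [[-1/2, -5/6, 4/3], [0, -1/3, 1/3], [-5/2, -7/2, 5]].
W = RC⁻¹ = [[-41, 41, 7], [-13, -20, 5]] · [[-1/2, -5/6, 4/3], [0, -1/3, 1/3], [-5/2, -7/2, 5]] = [[3, -4, -6], [-6, 0, 1]].

1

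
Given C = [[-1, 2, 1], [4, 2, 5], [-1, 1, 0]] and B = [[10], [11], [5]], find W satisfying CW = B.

Left-multiplying both sides by C⁻¹ gives W = C⁻¹B.
det C = 1; the adjugate gives C⁻¹ = [[-5, 1, 8], [-5, 1, 9], [6, -1, -10]].
W = C⁻¹B = [[-5, 1, 8], [-5, 1, 9], [6, -1, -10]] · [[10], [11], [5]] = [[1], [6], [-1]].

W = [[1], [6], [-1]]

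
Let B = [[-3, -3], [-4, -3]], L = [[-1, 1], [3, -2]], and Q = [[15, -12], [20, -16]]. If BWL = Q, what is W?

W = [[2, -1], [0, 0]]

Left-multiply by B⁻¹ and right-multiply by L⁻¹: W = B⁻¹QL⁻¹.
det B = -3, so B⁻¹ = [[1, -1], [-4/3, 1]].
L has determinant -1; L⁻¹ = [[2, 1], [3, 1]].
B⁻¹Q = [[-5, 4], [0, 0]].
W = (B⁻¹Q)L⁻¹ = [[2, -1], [0, 0]].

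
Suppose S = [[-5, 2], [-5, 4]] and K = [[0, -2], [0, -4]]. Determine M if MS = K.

S is on the right of M, so right-multiply by S⁻¹: M = KS⁻¹.
det S = -10; the adjugate gives S⁻¹ = [[-2/5, 1/5], [-1/2, 1/2]].
M = KS⁻¹ = [[0, -2], [0, -4]] · [[-2/5, 1/5], [-1/2, 1/2]] = [[1, -1], [2, -2]].

M = [[1, -1], [2, -2]]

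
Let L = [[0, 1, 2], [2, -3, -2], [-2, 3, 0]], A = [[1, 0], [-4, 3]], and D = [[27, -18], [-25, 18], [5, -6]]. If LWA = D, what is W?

W = [[0, -2], [-1, -2], [2, -2]]

Isolating W: multiply by L⁻¹ from the left and A⁻¹ from the right, so W = L⁻¹DA⁻¹.
det L = 4, so L⁻¹ = [[3/2, 3/2, 1], [1, 1, 1], [0, -1/2, -1/2]].
A has determinant 3; A⁻¹ = [[1, 0], [4/3, 1/3]].
L⁻¹D = [[8, -6], [7, -6], [10, -6]].
W = (L⁻¹D)A⁻¹ = [[0, -2], [-1, -2], [2, -2]].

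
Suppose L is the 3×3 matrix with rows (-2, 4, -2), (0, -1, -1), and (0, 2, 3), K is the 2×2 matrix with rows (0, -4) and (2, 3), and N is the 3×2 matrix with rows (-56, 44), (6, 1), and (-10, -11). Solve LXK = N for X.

Isolating X: multiply by L⁻¹ from the left and K⁻¹ from the right, so X = L⁻¹NK⁻¹.
L has determinant 2; L⁻¹ = [[-1/2, -8, -3], [0, -3, -1], [0, 2, 1]].
K has determinant 8; K⁻¹ = [[3/8, 1/2], [-1/4, 0]].
L⁻¹N = [[10, 3], [-8, 8], [2, -9]].
X = (L⁻¹N)K⁻¹ = [[3, 5], [-5, -4], [3, 1]].

X = [[3, 5], [-5, -4], [3, 1]]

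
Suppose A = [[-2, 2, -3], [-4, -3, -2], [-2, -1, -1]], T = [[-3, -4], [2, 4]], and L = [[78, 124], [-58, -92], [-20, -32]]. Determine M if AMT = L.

M = [[-2, 3], [-4, 3], [4, -5]]

Isolating M: multiply by A⁻¹ from the left and T⁻¹ from the right, so M = A⁻¹LT⁻¹.
A has determinant 4; A⁻¹ = [[1/4, 5/4, -13/4], [0, -1, 2], [-1/2, -3/2, 7/2]].
det T = -4; the adjugate gives T⁻¹ = [[-1, -1], [1/2, 3/4]].
A⁻¹L = [[12, 20], [18, 28], [-22, -36]].
M = (A⁻¹L)T⁻¹ = [[-2, 3], [-4, 3], [4, -5]].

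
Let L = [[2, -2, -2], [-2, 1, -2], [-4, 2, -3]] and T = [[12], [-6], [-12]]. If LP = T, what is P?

L is on the left of P, so left-multiply by L⁻¹: P = L⁻¹T.
L has determinant -2; L⁻¹ = [[-1/2, 5, -3], [-1, 7, -4], [0, -2, 1]].
P = L⁻¹T = [[-1/2, 5, -3], [-1, 7, -4], [0, -2, 1]] · [[12], [-6], [-12]] = [[0], [-6], [0]].

P = [[0], [-6], [0]]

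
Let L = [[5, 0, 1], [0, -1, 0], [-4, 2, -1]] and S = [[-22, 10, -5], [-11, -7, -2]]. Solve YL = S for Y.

Right-multiplying both sides by L⁻¹ gives Y = SL⁻¹.
det L = 1, so L⁻¹ = [[1, 2, 1], [0, -1, 0], [-4, -10, -5]].
Y = SL⁻¹ = [[-22, 10, -5], [-11, -7, -2]] · [[1, 2, 1], [0, -1, 0], [-4, -10, -5]] = [[-2, -4, 3], [-3, 5, -1]].

Y = [[-2, -4, 3], [-3, 5, -1]]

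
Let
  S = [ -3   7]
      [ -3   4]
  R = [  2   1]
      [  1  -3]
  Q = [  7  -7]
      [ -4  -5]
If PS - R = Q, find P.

P = [[2, -5], [-4, 5]]

PS = Q + R = [[9, -6], [-3, -8]].
S is on the right of P, so right-multiply by S⁻¹: P = (Q + R)S⁻¹.
det S = 9, so S⁻¹ = [[4/9, -7/9], [1/3, -1/3]].
P = (Q + R)S⁻¹ = [[2, -5], [-4, 5]].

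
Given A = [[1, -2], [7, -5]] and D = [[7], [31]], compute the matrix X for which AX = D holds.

X = [[3], [-2]]

Left-multiplying both sides by A⁻¹ gives X = A⁻¹D.
det A = 9, so A⁻¹ = [[-5/9, 2/9], [-7/9, 1/9]].
X = A⁻¹D = [[-5/9, 2/9], [-7/9, 1/9]] · [[7], [31]] = [[3], [-2]].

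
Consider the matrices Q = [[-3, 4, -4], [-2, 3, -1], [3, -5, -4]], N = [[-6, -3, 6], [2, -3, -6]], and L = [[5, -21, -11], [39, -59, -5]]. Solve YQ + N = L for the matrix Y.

Y = [[-2, 5, 5], [-4, -5, 5]]

YQ = L − N = [[11, -18, -17], [37, -56, 1]].
Q is on the right of Y, so right-multiply by Q⁻¹: Y = (L − N)Q⁻¹.
det Q = 3, so Q⁻¹ = [[-17/3, 12, 8/3], [-11/3, 8, 5/3], [1/3, -1, -1/3]].
Y = (L − N)Q⁻¹ = [[-2, 5, 5], [-4, -5, 5]].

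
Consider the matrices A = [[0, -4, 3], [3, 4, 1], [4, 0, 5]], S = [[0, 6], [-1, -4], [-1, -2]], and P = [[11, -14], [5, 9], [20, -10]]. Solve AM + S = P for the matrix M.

M = [[-1, 3], [1, 2], [5, -4]]

AM = P − S = [[11, -20], [6, 13], [21, -8]].
A is on the left of M, so left-multiply by A⁻¹: M = A⁻¹(P − S).
det A = -4; the adjugate gives A⁻¹ = [[-5, -5, 4], [11/4, 3, -9/4], [4, 4, -3]].
M = A⁻¹(P − S) = [[-1, 3], [1, 2], [5, -4]].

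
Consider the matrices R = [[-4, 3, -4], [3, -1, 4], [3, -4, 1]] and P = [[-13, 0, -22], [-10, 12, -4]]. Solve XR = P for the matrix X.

Since R sits to the right of X, X = PR⁻¹.
det R = 3, so R⁻¹ = [[5, 13/3, 8/3], [3, 8/3, 4/3], [-3, -7/3, -5/3]].
X = PR⁻¹ = [[-13, 0, -22], [-10, 12, -4]] · [[5, 13/3, 8/3], [3, 8/3, 4/3], [-3, -7/3, -5/3]] = [[1, -5, 2], [-2, -2, -4]].

X = [[1, -5, 2], [-2, -2, -4]]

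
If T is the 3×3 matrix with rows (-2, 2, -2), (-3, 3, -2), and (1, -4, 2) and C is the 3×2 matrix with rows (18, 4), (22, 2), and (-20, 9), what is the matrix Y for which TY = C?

Y = [[-2, -3], [2, -5], [-5, -4]]

Since T multiplies Y on the left, Y = T⁻¹C.
det T = -6; the adjugate gives T⁻¹ = [[1/3, -2/3, -1/3], [-2/3, 1/3, -1/3], [-3/2, 1, 0]].
Y = T⁻¹C = [[1/3, -2/3, -1/3], [-2/3, 1/3, -1/3], [-3/2, 1, 0]] · [[18, 4], [22, 2], [-20, 9]] = [[-2, -3], [2, -5], [-5, -4]].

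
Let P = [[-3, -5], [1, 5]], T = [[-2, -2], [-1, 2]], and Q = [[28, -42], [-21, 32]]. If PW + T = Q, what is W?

PW = Q − T = [[30, -40], [-20, 30]].
P is on the left of W, so left-multiply by P⁻¹: W = P⁻¹(Q − T).
P has determinant -10; P⁻¹ = [[-1/2, -1/2], [1/10, 3/10]].
W = P⁻¹(Q − T) = [[-5, 5], [-3, 5]].

W = [[-5, 5], [-3, 5]]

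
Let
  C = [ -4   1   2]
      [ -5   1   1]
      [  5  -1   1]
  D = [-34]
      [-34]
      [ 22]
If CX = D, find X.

Since C multiplies X on the left, X = C⁻¹D.
C has determinant 2; C⁻¹ = [[1, -3/2, -1/2], [5, -7, -3], [0, 1/2, 1/2]].
X = C⁻¹D = [[1, -3/2, -1/2], [5, -7, -3], [0, 1/2, 1/2]] · [[-34], [-34], [22]] = [[6], [2], [-6]].

X = [[6], [2], [-6]]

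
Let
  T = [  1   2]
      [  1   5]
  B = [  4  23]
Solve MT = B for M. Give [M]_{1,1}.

Right-multiplying both sides by T⁻¹ gives M = BT⁻¹.
T has determinant 3; T⁻¹ = [[5/3, -2/3], [-1/3, 1/3]].
M = BT⁻¹ = [[4, 23]] · [[5/3, -2/3], [-1/3, 1/3]] = [[-1, 5]].

-1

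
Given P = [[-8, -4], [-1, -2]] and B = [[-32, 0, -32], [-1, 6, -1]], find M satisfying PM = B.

Left-multiplying both sides by P⁻¹ gives M = P⁻¹B.
det P = 12, so P⁻¹ = [[-1/6, 1/3], [1/12, -2/3]].
M = P⁻¹B = [[-1/6, 1/3], [1/12, -2/3]] · [[-32, 0, -32], [-1, 6, -1]] = [[5, 2, 5], [-2, -4, -2]].

M = [[5, 2, 5], [-2, -4, -2]]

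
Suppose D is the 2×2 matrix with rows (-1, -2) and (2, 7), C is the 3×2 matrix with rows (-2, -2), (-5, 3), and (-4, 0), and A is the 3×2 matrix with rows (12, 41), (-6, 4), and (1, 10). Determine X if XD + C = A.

X = [[-4, 5], [3, 1], [-5, 0]]

XD = A − C = [[14, 43], [-1, 1], [5, 10]].
D is on the right of X, so right-multiply by D⁻¹: X = (A − C)D⁻¹.
D has determinant -3; D⁻¹ = [[-7/3, -2/3], [2/3, 1/3]].
X = (A − C)D⁻¹ = [[-4, 5], [3, 1], [-5, 0]].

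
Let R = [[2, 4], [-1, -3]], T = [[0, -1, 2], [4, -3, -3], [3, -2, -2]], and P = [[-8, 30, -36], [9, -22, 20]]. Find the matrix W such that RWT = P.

Left-multiply by R⁻¹ and right-multiply by T⁻¹: W = R⁻¹PT⁻¹.
det R = -2; the adjugate gives R⁻¹ = [[3/2, 2], [-1/2, -1]].
det T = 3; the adjugate gives T⁻¹ = [[0, -2, 3], [-1/3, -2, 8/3], [1/3, -1, 4/3]].
R⁻¹P = [[6, 1, -14], [-5, 7, -2]].
W = (R⁻¹P)T⁻¹ = [[-5, 0, 2], [-3, -2, 1]].

W = [[-5, 0, 2], [-3, -2, 1]]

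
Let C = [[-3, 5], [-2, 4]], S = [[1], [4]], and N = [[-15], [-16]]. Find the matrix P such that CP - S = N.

CP = N + S = [[-14], [-12]].
Left-multiplying both sides by C⁻¹ gives P = C⁻¹(N + S).
det C = -2; the adjugate gives C⁻¹ = [[-2, 5/2], [-1, 3/2]].
P = C⁻¹(N + S) = [[-2], [-4]].

P = [[-2], [-4]]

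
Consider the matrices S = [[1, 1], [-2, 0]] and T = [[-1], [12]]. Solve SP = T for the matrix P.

Since S multiplies P on the left, P = S⁻¹T.
det S = 2, so S⁻¹ = [[0, -1/2], [1, 1/2]].
P = S⁻¹T = [[0, -1/2], [1, 1/2]] · [[-1], [12]] = [[-6], [5]].

P = [[-6], [5]]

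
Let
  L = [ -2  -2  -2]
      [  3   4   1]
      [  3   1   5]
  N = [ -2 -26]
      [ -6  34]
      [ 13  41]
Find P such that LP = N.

L is on the left of P, so left-multiply by L⁻¹: P = L⁻¹N.
L has determinant 4; L⁻¹ = [[19/4, 2, 3/2], [-3, -1, -1], [-9/4, -1, -1/2]].
P = L⁻¹N = [[19/4, 2, 3/2], [-3, -1, -1], [-9/4, -1, -1/2]] · [[-2, -26], [-6, 34], [13, 41]] = [[-2, 6], [-1, 3], [4, 4]].

P = [[-2, 6], [-1, 3], [4, 4]]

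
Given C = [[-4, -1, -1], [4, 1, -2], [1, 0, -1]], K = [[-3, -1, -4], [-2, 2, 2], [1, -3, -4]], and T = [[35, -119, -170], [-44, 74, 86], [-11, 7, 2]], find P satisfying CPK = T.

Isolating P: multiply by C⁻¹ from the left and K⁻¹ from the right, so P = C⁻¹TK⁻¹.
C has determinant 3; C⁻¹ = [[-1/3, -1/3, 1], [2/3, 5/3, -4], [-1/3, -1/3, 0]].
K has determinant -4; K⁻¹ = [[1/2, -2, -3/2], [3/2, -4, -7/2], [-1, 5/2, 2]].
C⁻¹T = [[-8, 22, 30], [-6, 16, 22], [3, 15, 28]].
P = (C⁻¹T)K⁻¹ = [[-1, 3, -5], [-1, 3, -3], [-4, 4, -1]].

P = [[-1, 3, -5], [-1, 3, -3], [-4, 4, -1]]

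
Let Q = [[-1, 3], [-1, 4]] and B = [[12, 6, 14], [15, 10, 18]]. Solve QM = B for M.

M = [[-3, 6, -2], [3, 4, 4]]

Q is on the left of M, so left-multiply by Q⁻¹: M = Q⁻¹B.
det Q = -1, so Q⁻¹ = [[-4, 3], [-1, 1]].
M = Q⁻¹B = [[-4, 3], [-1, 1]] · [[12, 6, 14], [15, 10, 18]] = [[-3, 6, -2], [3, 4, 4]].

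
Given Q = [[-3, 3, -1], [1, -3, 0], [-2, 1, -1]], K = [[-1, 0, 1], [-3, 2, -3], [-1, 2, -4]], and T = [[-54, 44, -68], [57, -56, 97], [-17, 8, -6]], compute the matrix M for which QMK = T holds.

M = [[-1, 1, 1], [0, 5, 5], [-5, 0, 2]]

Left-multiply by Q⁻¹ and right-multiply by K⁻¹: M = Q⁻¹TK⁻¹.
det Q = -1, so Q⁻¹ = [[-3, -2, 3], [-1, -1, 1], [5, 3, -6]].
det K = -2; the adjugate gives K⁻¹ = [[1, -1, 1], [9/2, -5/2, 3], [2, -1, 1]].
Q⁻¹T = [[-3, 4, -8], [-20, 20, -35], [3, 4, -13]].
M = (Q⁻¹T)K⁻¹ = [[-1, 1, 1], [0, 5, 5], [-5, 0, 2]].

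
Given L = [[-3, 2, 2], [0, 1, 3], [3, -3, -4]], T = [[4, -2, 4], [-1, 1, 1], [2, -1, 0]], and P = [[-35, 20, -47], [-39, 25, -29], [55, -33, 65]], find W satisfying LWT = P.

W = [[3, -1, -1], [2, -4, 3], [-4, 5, 1]]

Isolating W: multiply by L⁻¹ from the left and T⁻¹ from the right, so W = L⁻¹PT⁻¹.
det L = -3, so L⁻¹ = [[-5/3, -2/3, -4/3], [-3, -2, -3], [1, 1, 1]].
det T = -4; the adjugate gives T⁻¹ = [[-1/4, 1, 3/2], [-1/2, 2, 2], [1/4, 0, -1/2]].
L⁻¹P = [[11, -6, 11], [18, -11, 4], [-19, 12, -11]].
W = (L⁻¹P)T⁻¹ = [[3, -1, -1], [2, -4, 3], [-4, 5, 1]].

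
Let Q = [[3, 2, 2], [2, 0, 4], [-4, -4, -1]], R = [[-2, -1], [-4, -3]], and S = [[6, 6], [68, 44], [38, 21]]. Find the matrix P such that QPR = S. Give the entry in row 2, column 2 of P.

2

P = Q⁻¹SR⁻¹ (apply Q⁻¹ on the left and R⁻¹ on the right).
Q has determinant 4; Q⁻¹ = [[4, -3/2, 2], [-7/2, 5/4, -2], [-2, 1, -1]].
R has determinant 2; R⁻¹ = [[-3/2, 1/2], [2, -1]].
Q⁻¹S = [[-2, 0], [-12, -8], [18, 11]].
P = (Q⁻¹S)R⁻¹ = [[3, -1], [2, 2], [-5, -2]].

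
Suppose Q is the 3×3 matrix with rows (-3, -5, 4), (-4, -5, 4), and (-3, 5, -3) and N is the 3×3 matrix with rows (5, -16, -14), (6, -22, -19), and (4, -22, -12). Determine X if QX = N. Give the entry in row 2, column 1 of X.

2

Q is on the left of X, so left-multiply by Q⁻¹: X = Q⁻¹N.
Q has determinant -5; Q⁻¹ = [[1, -1, 0], [24/5, -21/5, 4/5], [7, -6, 1]].
X = Q⁻¹N = [[1, -1, 0], [24/5, -21/5, 4/5], [7, -6, 1]] · [[5, -16, -14], [6, -22, -19], [4, -22, -12]] = [[-1, 6, 5], [2, -2, 3], [3, -2, 4]].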